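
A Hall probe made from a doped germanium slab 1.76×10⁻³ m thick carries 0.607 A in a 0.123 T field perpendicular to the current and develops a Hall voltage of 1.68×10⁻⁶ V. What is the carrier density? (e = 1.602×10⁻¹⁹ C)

n ≈ 1.58×10²⁶ m⁻³

From V_H = IB/(n e t), n = IB/(V_H e t).
n = (0.607)(0.123)/((1.68×10⁻⁶)(1.602×10⁻¹⁹)(1.76×10⁻³)) ≈ 1.58×10²⁶ m⁻³.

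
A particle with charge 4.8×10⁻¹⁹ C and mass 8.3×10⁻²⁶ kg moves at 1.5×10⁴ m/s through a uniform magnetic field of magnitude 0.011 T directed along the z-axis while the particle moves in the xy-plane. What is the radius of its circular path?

The magnetic force provides the centripetal force: |q|vB = mv²/r.
r = mv/(|q|B) = (8.3×10⁻²⁶)(1.5×10⁴)/((4.8×10⁻¹⁹)(0.011)) ≈ 0.24 m.

r ≈ 0.24 m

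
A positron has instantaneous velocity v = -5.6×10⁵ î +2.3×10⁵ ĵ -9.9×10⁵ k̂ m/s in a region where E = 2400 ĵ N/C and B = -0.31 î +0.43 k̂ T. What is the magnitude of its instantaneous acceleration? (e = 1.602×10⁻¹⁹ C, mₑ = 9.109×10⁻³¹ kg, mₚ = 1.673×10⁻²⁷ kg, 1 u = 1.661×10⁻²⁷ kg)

|a| ≈ 9.91×10¹⁶ m/s²

v×B = (9.89×10⁴, 5.48×10⁵, 7.13×10⁴) N/C.
E + v×B = (9.89×10⁴, 5.50×10⁵, 7.13×10⁴) N/C.
F = q(E + v×B) = (1.602×10⁻¹⁹ C)·(9.89×10⁴, 5.50×10⁵, 7.13×10⁴) = (1.58×10⁻¹⁴, 8.81×10⁻¹⁴, 1.14×10⁻¹⁴) N.
|a| = |F|/m = 9.026×10⁻¹⁴/9.109×10⁻³¹ ≈ 9.91×10¹⁶ m/s².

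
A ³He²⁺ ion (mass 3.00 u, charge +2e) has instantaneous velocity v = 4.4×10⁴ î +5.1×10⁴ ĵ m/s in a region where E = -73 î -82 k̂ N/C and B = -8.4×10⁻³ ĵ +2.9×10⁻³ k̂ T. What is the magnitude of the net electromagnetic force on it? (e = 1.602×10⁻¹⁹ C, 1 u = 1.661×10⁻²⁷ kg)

|F| ≈ 1.52×10⁻¹⁶ N

v×B = (148, -128, -370) N/C.
E + v×B = (74.9, -128, -452) N/C.
F = q(E + v×B) = (3.204×10⁻¹⁹ C)·(74.9, -128, -452) = (2.40×10⁻¹⁷, -4.09×10⁻¹⁷, -1.45×10⁻¹⁶) N.
|F| = 1.52×10⁻¹⁶ N.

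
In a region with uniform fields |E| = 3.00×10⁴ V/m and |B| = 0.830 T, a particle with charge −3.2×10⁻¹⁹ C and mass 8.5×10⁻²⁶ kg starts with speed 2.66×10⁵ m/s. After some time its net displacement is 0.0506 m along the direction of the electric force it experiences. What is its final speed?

B does no work; ΔKE = |q|E d.
½mv_f² = ½mv₀² + |q|Ed = ½(8.5×10⁻²⁶)(2.66×10⁵)² + (3.2×10⁻¹⁹)(3.00×10⁴)(0.0506) ≈ 3.007×10⁻¹⁵ J + 4.858×10⁻¹⁶ J ≈ 3.493×10⁻¹⁵ J.
v_f = √(2·3.493×10⁻¹⁵/8.5×10⁻²⁶) ≈ 2.87×10⁵ m/s.

v_f ≈ 2.87×10⁵ m/s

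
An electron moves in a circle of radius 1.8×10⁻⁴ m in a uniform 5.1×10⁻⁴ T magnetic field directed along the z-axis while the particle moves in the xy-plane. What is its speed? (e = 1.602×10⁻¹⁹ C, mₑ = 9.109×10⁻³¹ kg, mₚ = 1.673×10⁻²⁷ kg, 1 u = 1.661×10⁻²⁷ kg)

v ≈ 1.6×10⁴ m/s

From |q|vB = mv²/r, v = |q|Br/m.
v = (1.602×10⁻¹⁹)(5.1×10⁻⁴)(1.8×10⁻⁴)/9.109×10⁻³¹ ≈ 1.6×10⁴ m/s.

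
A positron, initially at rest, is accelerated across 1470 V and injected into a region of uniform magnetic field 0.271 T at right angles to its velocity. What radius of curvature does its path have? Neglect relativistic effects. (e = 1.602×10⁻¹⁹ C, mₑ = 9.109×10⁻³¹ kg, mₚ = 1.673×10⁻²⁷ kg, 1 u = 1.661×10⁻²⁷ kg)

r ≈ 4.77×10⁻⁴ m

Acceleration: |q|V = ½mv² ⇒ v = √(2|q|V/m) = √(2·1.602×10⁻¹⁹·1470/9.109×10⁻³¹) ≈ 2.274×10⁷ m/s.
In the field: r = mv/(|q|B) = (9.109×10⁻³¹)(2.274×10⁷)/((1.602×10⁻¹⁹)(0.271)) ≈ 4.77×10⁻⁴ m.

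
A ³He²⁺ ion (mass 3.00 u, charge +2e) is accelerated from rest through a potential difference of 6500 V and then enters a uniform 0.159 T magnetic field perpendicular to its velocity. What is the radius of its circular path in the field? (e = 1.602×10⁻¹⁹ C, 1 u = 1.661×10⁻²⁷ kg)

Acceleration: |q|V = ½mv² ⇒ v = √(2|q|V/m) = √(2·3.204×10⁻¹⁹·6500/4.983×10⁻²⁷) ≈ 9.143×10⁵ m/s.
In the field: r = mv/(|q|B) = (4.983×10⁻²⁷)(9.143×10⁵)/((3.204×10⁻¹⁹)(0.159)) ≈ 0.0894 m.

r ≈ 0.0894 m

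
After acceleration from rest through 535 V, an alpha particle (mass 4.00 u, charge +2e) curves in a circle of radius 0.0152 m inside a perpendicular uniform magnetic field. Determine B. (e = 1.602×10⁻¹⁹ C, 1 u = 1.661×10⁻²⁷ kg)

B ≈ 0.310 T

v = √(2|q|V/m) = √(2·3.204×10⁻¹⁹·535/6.644×10⁻²⁷) ≈ 2.272×10⁵ m/s.
B = mv/(|q|r) = (6.644×10⁻²⁷)(2.272×10⁵)/((3.204×10⁻¹⁹)(0.0152)) ≈ 0.310 T.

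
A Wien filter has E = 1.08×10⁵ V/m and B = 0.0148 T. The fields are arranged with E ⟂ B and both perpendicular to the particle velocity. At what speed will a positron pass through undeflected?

v = 7.30×10⁶ m/s

Straight-line motion ⇒ electric and magnetic forces cancel, so E = vB.
v = E/B = 1.08×10⁵/0.0148 = 7.30×10⁶ m/s.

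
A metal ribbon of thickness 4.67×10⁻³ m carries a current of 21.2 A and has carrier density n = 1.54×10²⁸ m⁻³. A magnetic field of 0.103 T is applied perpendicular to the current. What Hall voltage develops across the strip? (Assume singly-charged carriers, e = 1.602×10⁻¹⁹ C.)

V_H = IB/(n e t).
V_H = (21.2)(0.103)/((1.54×10²⁸)(1.602×10⁻¹⁹)(4.67×10⁻³)) ≈ 1.90×10⁻⁷ V.

V_H ≈ 1.90×10⁻⁷ V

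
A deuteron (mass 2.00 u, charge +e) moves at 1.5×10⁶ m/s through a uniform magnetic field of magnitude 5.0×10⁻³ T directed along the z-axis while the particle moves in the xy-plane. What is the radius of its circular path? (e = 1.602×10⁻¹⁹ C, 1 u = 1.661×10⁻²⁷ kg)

The magnetic force provides the centripetal force: |q|vB = mv²/r.
r = mv/(|q|B) = (3.322×10⁻²⁷)(1.5×10⁶)/((1.602×10⁻¹⁹)(5.0×10⁻³)) ≈ 6.2 m.

r ≈ 6.2 m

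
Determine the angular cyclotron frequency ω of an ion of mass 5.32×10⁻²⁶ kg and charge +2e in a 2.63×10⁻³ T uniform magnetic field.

ω ≈ 1.58×10⁴ rad/s

ω = |q|B/m.
ω = (3.204×10⁻¹⁹)(2.63×10⁻³)/5.32×10⁻²⁶ ≈ 1.58×10⁴ rad/s.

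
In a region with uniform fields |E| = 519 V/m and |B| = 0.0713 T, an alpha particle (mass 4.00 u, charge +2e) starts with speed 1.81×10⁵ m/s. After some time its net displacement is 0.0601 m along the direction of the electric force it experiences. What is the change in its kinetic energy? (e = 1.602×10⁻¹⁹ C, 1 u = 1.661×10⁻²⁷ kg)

ΔKE ≈ 9.99×10⁻¹⁸ J

The magnetic force is always ⟂ v and does no work; only the electric force changes KE.
ΔKE = F_E · d = |q|E d = (3.204×10⁻¹⁹)(519)(0.0601) ≈ 9.99×10⁻¹⁸ J.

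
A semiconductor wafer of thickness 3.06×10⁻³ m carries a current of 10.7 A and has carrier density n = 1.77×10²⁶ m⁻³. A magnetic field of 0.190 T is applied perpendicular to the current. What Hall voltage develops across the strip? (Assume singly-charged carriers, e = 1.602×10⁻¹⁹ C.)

V_H ≈ 2.34×10⁻⁵ V

V_H = IB/(n e t).
V_H = (10.7)(0.190)/((1.77×10²⁶)(1.602×10⁻¹⁹)(3.06×10⁻³)) ≈ 2.34×10⁻⁵ V.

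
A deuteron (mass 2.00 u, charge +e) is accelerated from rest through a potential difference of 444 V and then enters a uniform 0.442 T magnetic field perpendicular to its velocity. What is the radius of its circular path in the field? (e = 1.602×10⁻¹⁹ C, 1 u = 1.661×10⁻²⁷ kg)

Acceleration: |q|V = ½mv² ⇒ v = √(2|q|V/m) = √(2·1.602×10⁻¹⁹·444/3.322×10⁻²⁷) ≈ 2.069×10⁵ m/s.
In the field: r = mv/(|q|B) = (3.322×10⁻²⁷)(2.069×10⁵)/((1.602×10⁻¹⁹)(0.442)) ≈ 9.71×10⁻³ m.

r ≈ 9.71×10⁻³ m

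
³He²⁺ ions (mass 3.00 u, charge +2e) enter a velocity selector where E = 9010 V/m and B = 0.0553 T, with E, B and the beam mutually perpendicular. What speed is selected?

v = 1.63×10⁵ m/s

For undeflected motion the electric and magnetic forces balance: qE = qvB.
v = E/B = 9010/0.0553 = 1.63×10⁵ m/s.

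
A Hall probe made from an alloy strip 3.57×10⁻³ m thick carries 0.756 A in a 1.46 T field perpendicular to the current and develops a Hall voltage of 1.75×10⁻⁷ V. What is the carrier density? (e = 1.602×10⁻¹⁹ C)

From V_H = IB/(n e t), n = IB/(V_H e t).
n = (0.756)(1.46)/((1.75×10⁻⁷)(1.602×10⁻¹⁹)(3.57×10⁻³)) ≈ 1.10×10²⁸ m⁻³.

n ≈ 1.10×10²⁸ m⁻³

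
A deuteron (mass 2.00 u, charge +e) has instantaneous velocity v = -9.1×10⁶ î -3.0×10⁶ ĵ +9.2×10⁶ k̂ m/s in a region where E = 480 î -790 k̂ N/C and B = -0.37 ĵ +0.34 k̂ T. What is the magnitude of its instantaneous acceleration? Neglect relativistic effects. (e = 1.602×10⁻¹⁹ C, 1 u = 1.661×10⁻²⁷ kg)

v×B = (2.38×10⁶, 3.09×10⁶, 3.37×10⁶) N/C.
E + v×B = (2.38×10⁶, 3.09×10⁶, 3.37×10⁶) N/C.
F = q(E + v×B) = (1.602×10⁻¹⁹ C)·(2.38×10⁶, 3.09×10⁶, 3.37×10⁶) = (3.82×10⁻¹³, 4.96×10⁻¹³, 5.39×10⁻¹³) N.
|a| = |F|/m = 8.261×10⁻¹³/3.322×10⁻²⁷ ≈ 2.49×10¹⁴ m/s².

|a| ≈ 2.49×10¹⁴ m/s²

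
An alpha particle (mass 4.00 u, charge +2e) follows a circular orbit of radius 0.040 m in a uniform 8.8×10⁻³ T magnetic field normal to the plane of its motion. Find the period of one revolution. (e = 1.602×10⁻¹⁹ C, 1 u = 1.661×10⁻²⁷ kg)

The cyclotron period depends only on m, q, B: T = 2πm/(|q|B).
T = 2π(6.644×10⁻²⁷)/((3.204×10⁻¹⁹)(8.8×10⁻³)) ≈ 1.5×10⁻⁵ s.

T ≈ 1.5×10⁻⁵ s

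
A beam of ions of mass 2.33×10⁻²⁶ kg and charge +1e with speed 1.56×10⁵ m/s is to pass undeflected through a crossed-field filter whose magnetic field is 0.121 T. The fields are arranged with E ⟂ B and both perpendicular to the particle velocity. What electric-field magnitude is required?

For straight-line motion qE = qvB, so E = vB.
E = 1.56×10⁵ × 0.121 = 1.89×10⁴ V/m.

E = 1.89×10⁴ V/m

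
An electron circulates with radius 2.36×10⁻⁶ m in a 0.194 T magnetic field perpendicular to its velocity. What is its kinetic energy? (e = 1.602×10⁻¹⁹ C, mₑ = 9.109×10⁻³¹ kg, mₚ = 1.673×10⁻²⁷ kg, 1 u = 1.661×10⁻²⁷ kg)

KE ≈ 0.0184 eV

v = |q|Br/m, then KE = ½mv² = (qBr)²/(2m).
v = (1.602×10⁻¹⁹)(0.194)(2.36×10⁻⁶)/9.109×10⁻³¹ ≈ 8.052×10⁴ m/s.
KE = ½(9.109×10⁻³¹)(8.052×10⁴)² ≈ 2.95×10⁻²¹ J = 0.0184 eV.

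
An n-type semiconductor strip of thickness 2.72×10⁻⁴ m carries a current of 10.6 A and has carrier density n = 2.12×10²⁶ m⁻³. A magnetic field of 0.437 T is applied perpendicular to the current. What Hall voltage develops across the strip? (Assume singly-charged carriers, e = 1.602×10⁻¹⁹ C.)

V_H ≈ 5.01×10⁻⁴ V

V_H = IB/(n e t).
V_H = (10.6)(0.437)/((2.12×10²⁶)(1.602×10⁻¹⁹)(2.72×10⁻⁴)) ≈ 5.01×10⁻⁴ V.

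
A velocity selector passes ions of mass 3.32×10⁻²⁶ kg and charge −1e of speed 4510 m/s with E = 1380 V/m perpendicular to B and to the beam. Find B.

B = 0.306 T

Balance of forces in the selector: qE = qvB ⇒ B = E/v.
B = 1380/4510 = 0.306 T.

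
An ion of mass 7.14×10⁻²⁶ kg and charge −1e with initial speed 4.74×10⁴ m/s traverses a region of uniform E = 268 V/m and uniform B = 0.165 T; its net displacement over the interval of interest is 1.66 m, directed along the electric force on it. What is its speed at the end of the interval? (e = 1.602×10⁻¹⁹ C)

B does no work; ΔKE = |q|E d.
½mv_f² = ½mv₀² + |q|Ed = ½(7.14×10⁻²⁶)(4.74×10⁴)² + (1.602×10⁻¹⁹)(268)(1.66) ≈ 8.021×10⁻¹⁷ J + 7.127×10⁻¹⁷ J ≈ 1.515×10⁻¹⁶ J.
v_f = √(2·1.515×10⁻¹⁶/7.14×10⁻²⁶) ≈ 6.51×10⁴ m/s.

v_f ≈ 6.51×10⁴ m/s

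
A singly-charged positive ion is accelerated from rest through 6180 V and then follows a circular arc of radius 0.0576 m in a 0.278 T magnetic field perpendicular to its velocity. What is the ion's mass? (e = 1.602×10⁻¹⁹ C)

Combine |q|V = ½mv² and r = mv/(|q|B): eliminate v to get m = qB²r²/(2V).
m = (1.602×10⁻¹⁹)(0.278)²(0.0576)²/(2·6180) ≈ 3.32×10⁻²⁷ kg.

m ≈ 3.32×10⁻²⁷ kg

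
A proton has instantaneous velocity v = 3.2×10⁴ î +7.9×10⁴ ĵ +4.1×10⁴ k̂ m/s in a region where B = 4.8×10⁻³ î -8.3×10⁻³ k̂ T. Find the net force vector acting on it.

v×B = (-656, 462, -379) N/C.
F = q v×B = (1.602×10⁻¹⁹ C)·(-656, 462, -379) = (-1.05×10⁻¹⁶, 7.41×10⁻¹⁷, -6.07×10⁻¹⁷) N.

F ≈ (-1.05×10⁻¹⁶, 7.41×10⁻¹⁷, -6.07×10⁻¹⁷) N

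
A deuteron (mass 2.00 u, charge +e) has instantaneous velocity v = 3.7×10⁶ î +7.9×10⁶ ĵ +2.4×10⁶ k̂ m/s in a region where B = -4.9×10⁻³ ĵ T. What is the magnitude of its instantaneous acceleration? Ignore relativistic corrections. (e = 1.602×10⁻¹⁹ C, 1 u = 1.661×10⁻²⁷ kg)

v×B = (1.18×10⁴, 0, -1.81×10⁴) N/C.
F = q v×B = (1.602×10⁻¹⁹ C)·(1.18×10⁴, 0, -1.81×10⁴) = (1.88×10⁻¹⁵, 0, -2.90×10⁻¹⁵) N.
|a| = |F|/m = 3.462×10⁻¹⁵/3.322×10⁻²⁷ ≈ 1.04×10¹² m/s².

|a| ≈ 1.04×10¹² m/s²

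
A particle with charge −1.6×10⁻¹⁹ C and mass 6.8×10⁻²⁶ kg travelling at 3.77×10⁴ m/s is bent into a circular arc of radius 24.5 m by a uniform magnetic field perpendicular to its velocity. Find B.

From |q|vB = mv²/r, B = mv/(|q|r).
B = (6.8×10⁻²⁶)(3.77×10⁴)/((1.6×10⁻¹⁹)(24.5)) ≈ 6.54×10⁻⁴ T.

B ≈ 6.54×10⁻⁴ T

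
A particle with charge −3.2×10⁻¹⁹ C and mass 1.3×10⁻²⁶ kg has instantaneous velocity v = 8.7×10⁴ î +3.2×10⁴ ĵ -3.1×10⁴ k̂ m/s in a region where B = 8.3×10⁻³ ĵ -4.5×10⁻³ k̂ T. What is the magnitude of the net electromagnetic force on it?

v×B = (113, 391, 722) N/C.
F = q v×B = (−3.2×10⁻¹⁹ C)·(113, 391, 722) = (-3.63×10⁻¹⁷, -1.25×10⁻¹⁶, -2.31×10⁻¹⁶) N.
|F| = 2.65×10⁻¹⁶ N.

|F| ≈ 2.65×10⁻¹⁶ N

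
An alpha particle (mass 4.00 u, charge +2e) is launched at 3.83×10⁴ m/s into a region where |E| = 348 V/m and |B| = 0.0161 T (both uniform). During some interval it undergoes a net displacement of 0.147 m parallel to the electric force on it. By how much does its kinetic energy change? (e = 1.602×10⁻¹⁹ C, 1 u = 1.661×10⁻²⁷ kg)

ΔKE ≈ 1.64×10⁻¹⁷ J

The magnetic force is always ⟂ v and does no work; only the electric force changes KE.
ΔKE = F_E · d = |q|E d = (3.204×10⁻¹⁹)(348)(0.147) ≈ 1.64×10⁻¹⁷ J.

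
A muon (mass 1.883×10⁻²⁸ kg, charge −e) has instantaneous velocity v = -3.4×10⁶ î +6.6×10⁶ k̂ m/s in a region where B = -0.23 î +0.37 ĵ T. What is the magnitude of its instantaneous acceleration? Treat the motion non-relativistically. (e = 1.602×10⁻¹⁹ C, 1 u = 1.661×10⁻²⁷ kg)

|a| ≈ 2.67×10¹⁵ m/s²

v×B = (-2.44×10⁶, -1.52×10⁶, -1.26×10⁶) N/C.
F = q v×B = (−1.602×10⁻¹⁹ C)·(-2.44×10⁶, -1.52×10⁶, -1.26×10⁶) = (3.91×10⁻¹³, 2.43×10⁻¹³, 2.02×10⁻¹³) N.
|a| = |F|/m = 5.028×10⁻¹³/1.883×10⁻²⁸ ≈ 2.67×10¹⁵ m/s².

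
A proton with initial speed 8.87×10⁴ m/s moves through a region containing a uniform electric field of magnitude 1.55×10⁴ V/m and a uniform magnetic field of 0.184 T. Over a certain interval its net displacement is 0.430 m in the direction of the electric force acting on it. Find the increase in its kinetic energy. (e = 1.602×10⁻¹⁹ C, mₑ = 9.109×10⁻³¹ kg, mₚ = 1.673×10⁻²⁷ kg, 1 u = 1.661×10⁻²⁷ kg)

The magnetic force is always ⟂ v and does no work; only the electric force changes KE.
ΔKE = F_E · d = |q|E d = (1.602×10⁻¹⁹)(1.55×10⁴)(0.430) ≈ 1.07×10⁻¹⁵ J.

ΔKE ≈ 1.07×10⁻¹⁵ J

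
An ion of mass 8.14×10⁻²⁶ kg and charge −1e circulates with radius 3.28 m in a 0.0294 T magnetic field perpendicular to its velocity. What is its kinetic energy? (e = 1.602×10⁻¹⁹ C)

v = |q|Br/m, then KE = ½mv² = (qBr)²/(2m).
v = (1.602×10⁻¹⁹)(0.0294)(3.28)/8.14×10⁻²⁶ ≈ 1.898×10⁵ m/s.
KE = ½(8.14×10⁻²⁶)(1.898×10⁵)² ≈ 1.47×10⁻¹⁵ J.

KE ≈ 1.47×10⁻¹⁵ J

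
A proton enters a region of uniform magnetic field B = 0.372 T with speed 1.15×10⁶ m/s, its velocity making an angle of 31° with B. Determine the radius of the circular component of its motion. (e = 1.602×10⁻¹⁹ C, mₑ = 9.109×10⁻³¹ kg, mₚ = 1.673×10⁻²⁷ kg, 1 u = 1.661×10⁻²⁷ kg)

v⊥ = v sinθ = 1.15×10⁶·sin31° ≈ 5.923×10⁵ m/s.
r = m v⊥/(|q|B) = (1.673×10⁻²⁷)(5.923×10⁵)/((1.602×10⁻¹⁹)(0.372)) ≈ 0.0166 m.

r ≈ 0.0166 m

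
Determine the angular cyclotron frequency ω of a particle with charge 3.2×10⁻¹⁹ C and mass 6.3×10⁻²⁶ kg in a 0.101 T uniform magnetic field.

ω ≈ 5.13×10⁵ rad/s

ω = |q|B/m.
ω = (3.2×10⁻¹⁹)(0.101)/6.3×10⁻²⁶ ≈ 5.13×10⁵ rad/s.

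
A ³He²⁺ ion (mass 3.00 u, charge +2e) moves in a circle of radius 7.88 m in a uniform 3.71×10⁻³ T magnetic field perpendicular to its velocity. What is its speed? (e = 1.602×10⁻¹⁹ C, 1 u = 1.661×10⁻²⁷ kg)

From |q|vB = mv²/r, v = |q|Br/m.
v = (3.204×10⁻¹⁹)(3.71×10⁻³)(7.88)/4.983×10⁻²⁷ ≈ 1.88×10⁶ m/s.

v ≈ 1.88×10⁶ m/s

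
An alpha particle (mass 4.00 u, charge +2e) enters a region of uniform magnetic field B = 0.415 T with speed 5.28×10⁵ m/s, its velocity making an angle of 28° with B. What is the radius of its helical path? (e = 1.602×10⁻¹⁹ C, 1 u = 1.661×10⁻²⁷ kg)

r ≈ 0.0124 m

v⊥ = v sinθ = 5.28×10⁵·sin28° ≈ 2.479×10⁵ m/s.
r = m v⊥/(|q|B) = (6.644×10⁻²⁷)(2.479×10⁵)/((3.204×10⁻¹⁹)(0.415)) ≈ 0.0124 m.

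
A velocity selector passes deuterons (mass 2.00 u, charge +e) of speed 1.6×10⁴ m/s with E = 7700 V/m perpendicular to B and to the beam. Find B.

B = 0.48 T

Balance of forces in the selector: qE = qvB ⇒ B = E/v.
B = 7700/1.6×10⁴ = 0.48 T.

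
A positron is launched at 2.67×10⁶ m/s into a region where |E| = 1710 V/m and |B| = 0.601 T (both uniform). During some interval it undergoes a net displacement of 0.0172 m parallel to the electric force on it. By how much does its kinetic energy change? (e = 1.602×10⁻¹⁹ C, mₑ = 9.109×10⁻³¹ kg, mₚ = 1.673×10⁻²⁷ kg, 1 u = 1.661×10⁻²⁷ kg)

ΔKE ≈ 4.71×10⁻¹⁸ J

The magnetic force is always ⟂ v and does no work; only the electric force changes KE.
ΔKE = F_E · d = |q|E d = (1.602×10⁻¹⁹)(1710)(0.0172) ≈ 4.71×10⁻¹⁸ J.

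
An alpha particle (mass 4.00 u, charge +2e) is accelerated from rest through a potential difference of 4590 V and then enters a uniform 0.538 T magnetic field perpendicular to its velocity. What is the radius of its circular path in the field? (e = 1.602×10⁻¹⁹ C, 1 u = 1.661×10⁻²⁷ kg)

r ≈ 0.0256 m

Acceleration: |q|V = ½mv² ⇒ v = √(2|q|V/m) = √(2·3.204×10⁻¹⁹·4590/6.644×10⁻²⁷) ≈ 6.654×10⁵ m/s.
In the field: r = mv/(|q|B) = (6.644×10⁻²⁷)(6.654×10⁵)/((3.204×10⁻¹⁹)(0.538)) ≈ 0.0256 m.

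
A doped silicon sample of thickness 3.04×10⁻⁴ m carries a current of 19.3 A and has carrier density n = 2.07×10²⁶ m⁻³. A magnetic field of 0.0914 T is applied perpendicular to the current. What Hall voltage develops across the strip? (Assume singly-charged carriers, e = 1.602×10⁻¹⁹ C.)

V_H ≈ 1.75×10⁻⁴ V

V_H = IB/(n e t).
V_H = (19.3)(0.0914)/((2.07×10²⁶)(1.602×10⁻¹⁹)(3.04×10⁻⁴)) ≈ 1.75×10⁻⁴ V.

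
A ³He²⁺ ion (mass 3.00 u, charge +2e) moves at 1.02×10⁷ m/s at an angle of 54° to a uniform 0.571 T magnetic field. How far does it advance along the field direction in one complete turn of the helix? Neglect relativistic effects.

p ≈ 1.03 m

v∥ = v cosθ = 1.02×10⁷·cos54° ≈ 5.995×10⁶ m/s.
T = 2πm/(|q|B) = 2π(4.983×10⁻²⁷)/((3.204×10⁻¹⁹)(0.571)) ≈ 1.711×10⁻⁷ s.
pitch = v∥ T = (5.995×10⁶)(1.711×10⁻⁷) ≈ 1.03 m.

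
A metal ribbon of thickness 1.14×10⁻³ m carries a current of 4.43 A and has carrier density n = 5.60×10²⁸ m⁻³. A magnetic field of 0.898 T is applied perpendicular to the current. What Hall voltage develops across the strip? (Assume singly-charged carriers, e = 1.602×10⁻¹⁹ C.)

V_H ≈ 3.89×10⁻⁷ V

V_H = IB/(n e t).
V_H = (4.43)(0.898)/((5.60×10²⁸)(1.602×10⁻¹⁹)(1.14×10⁻³)) ≈ 3.89×10⁻⁷ V.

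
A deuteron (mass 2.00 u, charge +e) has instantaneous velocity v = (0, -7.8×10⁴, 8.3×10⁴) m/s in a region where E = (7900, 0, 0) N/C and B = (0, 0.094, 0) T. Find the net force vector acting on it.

F ≈ (1.57×10⁻¹⁷, 0, 0) N

v×B = (-7800, 0, 0) N/C.
E + v×B = (98.0, 0, 0) N/C.
F = q(E + v×B) = (1.602×10⁻¹⁹ C)·(98.0, 0, 0) = (1.57×10⁻¹⁷, 0, 0) N.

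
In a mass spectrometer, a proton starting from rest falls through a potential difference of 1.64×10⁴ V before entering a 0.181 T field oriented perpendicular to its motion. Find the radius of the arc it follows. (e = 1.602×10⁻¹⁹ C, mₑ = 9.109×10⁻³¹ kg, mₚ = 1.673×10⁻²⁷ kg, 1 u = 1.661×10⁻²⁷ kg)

Acceleration: |q|V = ½mv² ⇒ v = √(2|q|V/m) = √(2·1.602×10⁻¹⁹·1.64×10⁴/1.673×10⁻²⁷) ≈ 1.772×10⁶ m/s.
In the field: r = mv/(|q|B) = (1.673×10⁻²⁷)(1.772×10⁶)/((1.602×10⁻¹⁹)(0.181)) ≈ 0.102 m.

r ≈ 0.102 m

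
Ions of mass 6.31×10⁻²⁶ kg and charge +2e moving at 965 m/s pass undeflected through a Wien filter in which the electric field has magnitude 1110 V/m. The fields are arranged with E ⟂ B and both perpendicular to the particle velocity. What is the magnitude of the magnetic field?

B = 1.15 T

Balance of forces in the selector: qE = qvB ⇒ B = E/v.
B = 1110/965 = 1.15 T.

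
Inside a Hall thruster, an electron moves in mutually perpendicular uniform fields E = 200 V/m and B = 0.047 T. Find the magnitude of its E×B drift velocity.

v_d ≈ 4300 m/s

The steady drift has the magnetic force balancing the electric force, so v_d = E/B.
v_d = 200/0.047 = 4300 m/s.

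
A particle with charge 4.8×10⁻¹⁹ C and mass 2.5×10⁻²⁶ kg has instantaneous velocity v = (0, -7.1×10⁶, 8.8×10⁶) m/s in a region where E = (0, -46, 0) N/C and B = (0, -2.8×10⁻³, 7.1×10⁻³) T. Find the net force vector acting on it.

v×B = (-2.58×10⁴, 0, 0) N/C.
E + v×B = (-2.58×10⁴, -46.0, 0) N/C.
F = q(E + v×B) = (4.8×10⁻¹⁹ C)·(-2.58×10⁴, -46.0, 0) = (-1.24×10⁻¹⁴, -2.21×10⁻¹⁷, 0) N.

F ≈ (-1.24×10⁻¹⁴, -2.21×10⁻¹⁷, 0) N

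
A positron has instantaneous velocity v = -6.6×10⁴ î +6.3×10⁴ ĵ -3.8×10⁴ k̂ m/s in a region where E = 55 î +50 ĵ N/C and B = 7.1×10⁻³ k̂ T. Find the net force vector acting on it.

v×B = (447, 469, 0) N/C.
E + v×B = (502, 519, 0) N/C.
F = q(E + v×B) = (1.602×10⁻¹⁹ C)·(502, 519, 0) = (8.05×10⁻¹⁷, 8.31×10⁻¹⁷, 0) N.

F ≈ (8.05×10⁻¹⁷, 8.31×10⁻¹⁷, 0) N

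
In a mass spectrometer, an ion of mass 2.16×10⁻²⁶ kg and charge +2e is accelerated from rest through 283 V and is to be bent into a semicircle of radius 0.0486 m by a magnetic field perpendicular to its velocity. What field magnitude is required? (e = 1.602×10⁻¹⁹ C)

B ≈ 0.127 T

v = √(2|q|V/m) = √(2·3.204×10⁻¹⁹·283/2.16×10⁻²⁶) ≈ 9.163×10⁴ m/s.
B = mv/(|q|r) = (2.16×10⁻²⁶)(9.163×10⁴)/((3.204×10⁻¹⁹)(0.0486)) ≈ 0.127 T.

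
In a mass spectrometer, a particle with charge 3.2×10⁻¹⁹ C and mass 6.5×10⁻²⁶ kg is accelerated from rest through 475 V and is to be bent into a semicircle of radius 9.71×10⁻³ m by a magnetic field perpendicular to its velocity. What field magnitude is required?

v = √(2|q|V/m) = √(2·3.2×10⁻¹⁹·475/6.5×10⁻²⁶) ≈ 6.839×10⁴ m/s.
B = mv/(|q|r) = (6.5×10⁻²⁶)(6.839×10⁴)/((3.2×10⁻¹⁹)(9.71×10⁻³)) ≈ 1.43 T.

B ≈ 1.43 T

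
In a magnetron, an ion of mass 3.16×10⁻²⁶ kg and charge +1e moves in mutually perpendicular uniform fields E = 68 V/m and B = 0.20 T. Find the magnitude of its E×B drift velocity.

v_d ≈ 340 m/s

The steady drift has the magnetic force balancing the electric force, so v_d = E/B.
v_d = 68/0.20 = 340 m/s.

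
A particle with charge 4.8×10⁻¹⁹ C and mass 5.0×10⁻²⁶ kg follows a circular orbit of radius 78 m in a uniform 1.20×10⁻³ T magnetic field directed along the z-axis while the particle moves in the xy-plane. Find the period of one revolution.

T ≈ 5.45×10⁻⁴ s

The cyclotron period depends only on m, q, B: T = 2πm/(|q|B).
T = 2π(5.0×10⁻²⁶)/((4.8×10⁻¹⁹)(1.20×10⁻³)) ≈ 5.45×10⁻⁴ s.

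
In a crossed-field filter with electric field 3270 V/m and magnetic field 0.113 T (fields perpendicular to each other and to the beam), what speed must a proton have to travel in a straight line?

Straight-line motion ⇒ electric and magnetic forces cancel, so E = vB.
v = E/B = 3270/0.113 = 2.89×10⁴ m/s.

v = 2.89×10⁴ m/s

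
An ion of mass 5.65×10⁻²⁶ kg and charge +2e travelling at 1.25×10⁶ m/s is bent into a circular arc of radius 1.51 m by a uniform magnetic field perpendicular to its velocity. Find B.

From |q|vB = mv²/r, B = mv/(|q|r).
B = (5.65×10⁻²⁶)(1.25×10⁶)/((3.204×10⁻¹⁹)(1.51)) ≈ 0.146 T.

B ≈ 0.146 T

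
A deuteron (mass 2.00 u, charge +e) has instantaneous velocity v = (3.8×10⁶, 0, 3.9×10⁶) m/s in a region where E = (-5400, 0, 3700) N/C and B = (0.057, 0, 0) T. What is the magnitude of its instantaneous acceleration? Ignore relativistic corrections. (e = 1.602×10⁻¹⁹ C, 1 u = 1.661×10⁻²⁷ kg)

v×B = (0, 2.22×10⁵, 0) N/C.
E + v×B = (-5400, 2.22×10⁵, 3700) N/C.
F = q(E + v×B) = (1.602×10⁻¹⁹ C)·(-5400, 2.22×10⁵, 3700) = (-8.65×10⁻¹⁶, 3.56×10⁻¹⁴, 5.93×10⁻¹⁶) N.
|a| = |F|/m = 3.563×10⁻¹⁴/3.322×10⁻²⁷ ≈ 1.07×10¹³ m/s².

|a| ≈ 1.07×10¹³ m/s²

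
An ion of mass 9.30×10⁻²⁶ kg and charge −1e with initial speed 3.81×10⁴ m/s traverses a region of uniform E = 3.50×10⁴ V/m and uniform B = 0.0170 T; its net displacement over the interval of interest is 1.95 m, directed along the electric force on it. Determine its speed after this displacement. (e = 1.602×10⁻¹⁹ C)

v_f ≈ 4.86×10⁵ m/s

B does no work; ΔKE = |q|E d.
½mv_f² = ½mv₀² + |q|Ed = ½(9.30×10⁻²⁶)(3.81×10⁴)² + (1.602×10⁻¹⁹)(3.50×10⁴)(1.95) ≈ 6.750×10⁻¹⁷ J + 1.093×10⁻¹⁴ J ≈ 1.100×10⁻¹⁴ J.
v_f = √(2·1.100×10⁻¹⁴/9.30×10⁻²⁶) ≈ 4.86×10⁵ m/s.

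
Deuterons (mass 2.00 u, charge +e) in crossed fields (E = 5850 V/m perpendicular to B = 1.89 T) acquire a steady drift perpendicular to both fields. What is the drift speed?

In crossed fields the guiding centre drifts at v_d = |E×B|/B² = E/B, independent of charge and mass.
v_d = 5850/1.89 = 3100 m/s.

v_d ≈ 3100 m/s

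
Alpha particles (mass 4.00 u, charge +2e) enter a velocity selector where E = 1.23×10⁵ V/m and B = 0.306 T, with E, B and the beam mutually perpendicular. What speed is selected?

v = 4.02×10⁵ m/s

For undeflected motion the electric and magnetic forces balance: qE = qvB.
v = E/B = 1.23×10⁵/0.306 = 4.02×10⁵ m/s.
The result is independent of the particle's charge and mass.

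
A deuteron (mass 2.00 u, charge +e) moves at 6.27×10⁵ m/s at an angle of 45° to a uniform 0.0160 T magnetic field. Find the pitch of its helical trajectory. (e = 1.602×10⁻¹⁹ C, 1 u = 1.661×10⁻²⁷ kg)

v∥ = v cosθ = 6.27×10⁵·cos45° ≈ 4.434×10⁵ m/s.
T = 2πm/(|q|B) = 2π(3.322×10⁻²⁷)/((1.602×10⁻¹⁹)(0.0160)) ≈ 8.143×10⁻⁶ s.
pitch = v∥ T = (4.434×10⁵)(8.143×10⁻⁶) ≈ 3.61 m.

p ≈ 3.61 m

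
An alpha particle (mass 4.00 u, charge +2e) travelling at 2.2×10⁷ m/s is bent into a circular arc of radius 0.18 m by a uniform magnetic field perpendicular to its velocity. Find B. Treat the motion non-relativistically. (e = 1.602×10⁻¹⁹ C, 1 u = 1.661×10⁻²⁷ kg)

From |q|vB = mv²/r, B = mv/(|q|r).
B = (6.644×10⁻²⁷)(2.2×10⁷)/((3.204×10⁻¹⁹)(0.18)) ≈ 2.5 T.

B ≈ 2.5 T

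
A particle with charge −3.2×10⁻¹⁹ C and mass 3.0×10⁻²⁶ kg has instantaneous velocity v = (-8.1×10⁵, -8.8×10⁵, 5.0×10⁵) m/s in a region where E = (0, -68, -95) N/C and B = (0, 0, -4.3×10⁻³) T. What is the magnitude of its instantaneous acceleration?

v×B = (3780, -3480, 0) N/C.
E + v×B = (3780, -3550, -95.0) N/C.
F = q(E + v×B) = (−3.2×10⁻¹⁹ C)·(3780, -3550, -95.0) = (-1.21×10⁻¹⁵, 1.14×10⁻¹⁵, 3.04×10⁻¹⁷) N.
|a| = |F|/m = 1.661×10⁻¹⁵/3.0×10⁻²⁶ ≈ 5.54×10¹⁰ m/s².

|a| ≈ 5.54×10¹⁰ m/s²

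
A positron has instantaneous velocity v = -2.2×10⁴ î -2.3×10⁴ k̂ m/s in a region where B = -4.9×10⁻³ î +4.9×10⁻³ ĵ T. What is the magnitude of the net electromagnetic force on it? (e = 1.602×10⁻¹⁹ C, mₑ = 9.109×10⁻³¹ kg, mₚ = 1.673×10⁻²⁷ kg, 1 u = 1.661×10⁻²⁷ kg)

v×B = (113, 113, -108) N/C.
F = q v×B = (1.602×10⁻¹⁹ C)·(113, 113, -108) = (1.81×10⁻¹⁷, 1.81×10⁻¹⁷, -1.73×10⁻¹⁷) N.
|F| = 3.08×10⁻¹⁷ N.

|F| ≈ 3.08×10⁻¹⁷ N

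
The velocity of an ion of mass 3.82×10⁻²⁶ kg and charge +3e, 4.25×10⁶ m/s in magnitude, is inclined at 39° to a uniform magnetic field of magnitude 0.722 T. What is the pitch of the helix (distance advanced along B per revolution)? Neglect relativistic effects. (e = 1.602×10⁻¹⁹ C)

p ≈ 2.28 m

v∥ = v cosθ = 4.25×10⁶·cos39° ≈ 3.303×10⁶ m/s.
T = 2πm/(|q|B) = 2π(3.82×10⁻²⁶)/((4.806×10⁻¹⁹)(0.722)) ≈ 6.917×10⁻⁷ s.
pitch = v∥ T = (3.303×10⁶)(6.917×10⁻⁷) ≈ 2.28 m.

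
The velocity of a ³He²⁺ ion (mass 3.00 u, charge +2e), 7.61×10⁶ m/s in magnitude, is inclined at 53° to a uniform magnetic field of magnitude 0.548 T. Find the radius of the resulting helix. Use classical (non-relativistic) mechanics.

r ≈ 0.172 m

v⊥ = v sinθ = 7.61×10⁶·sin53° ≈ 6.078×10⁶ m/s.
r = m v⊥/(|q|B) = (4.983×10⁻²⁷)(6.078×10⁶)/((3.204×10⁻¹⁹)(0.548)) ≈ 0.172 m.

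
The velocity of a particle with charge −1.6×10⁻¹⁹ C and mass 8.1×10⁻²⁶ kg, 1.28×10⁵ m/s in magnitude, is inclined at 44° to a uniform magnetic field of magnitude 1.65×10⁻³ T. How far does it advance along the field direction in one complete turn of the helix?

p ≈ 178 m

v∥ = v cosθ = 1.28×10⁵·cos44° ≈ 9.208×10⁴ m/s.
T = 2πm/(|q|B) = 2π(8.1×10⁻²⁶)/((1.6×10⁻¹⁹)(1.65×10⁻³)) ≈ 1.928×10⁻³ s.
pitch = v∥ T = (9.208×10⁴)(1.928×10⁻³) ≈ 178 m.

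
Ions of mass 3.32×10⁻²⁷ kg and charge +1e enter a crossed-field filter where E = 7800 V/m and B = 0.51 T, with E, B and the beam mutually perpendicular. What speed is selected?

Straight-line motion ⇒ electric and magnetic forces cancel, so E = vB.
v = E/B = 7800/0.51 = 1.5×10⁴ m/s.
The result is independent of the particle's charge and mass.

v = 1.5×10⁴ m/s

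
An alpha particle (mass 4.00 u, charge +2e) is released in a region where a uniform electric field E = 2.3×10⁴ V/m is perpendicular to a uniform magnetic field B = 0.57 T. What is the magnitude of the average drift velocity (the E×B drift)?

The E×B drift speed is v_d = E/B.
v_d = 2.3×10⁴/0.57 = 4.0×10⁴ m/s.

v_d ≈ 4.0×10⁴ m/s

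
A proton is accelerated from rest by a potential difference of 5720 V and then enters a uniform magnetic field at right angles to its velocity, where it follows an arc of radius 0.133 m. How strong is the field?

B ≈ 0.0822 T

v = √(2|q|V/m) = √(2·1.602×10⁻¹⁹·5720/1.673×10⁻²⁷) ≈ 1.047×10⁶ m/s.
B = mv/(|q|r) = (1.673×10⁻²⁷)(1.047×10⁶)/((1.602×10⁻¹⁹)(0.133)) ≈ 0.0822 T.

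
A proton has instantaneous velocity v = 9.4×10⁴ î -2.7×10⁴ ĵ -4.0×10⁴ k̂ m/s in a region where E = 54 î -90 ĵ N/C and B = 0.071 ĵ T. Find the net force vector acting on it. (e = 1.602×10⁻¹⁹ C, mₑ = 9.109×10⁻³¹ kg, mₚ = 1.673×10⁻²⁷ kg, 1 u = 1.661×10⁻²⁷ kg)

v×B = (2840, 0, 6670) N/C.
E + v×B = (2890, -90.0, 6670) N/C.
F = q(E + v×B) = (1.602×10⁻¹⁹ C)·(2890, -90.0, 6670) = (4.64×10⁻¹⁶, -1.44×10⁻¹⁷, 1.07×10⁻¹⁵) N.

F ≈ (4.64×10⁻¹⁶, -1.44×10⁻¹⁷, 1.07×10⁻¹⁵) N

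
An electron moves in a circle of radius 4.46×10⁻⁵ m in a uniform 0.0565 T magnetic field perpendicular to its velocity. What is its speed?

From |q|vB = mv²/r, v = |q|Br/m.
v = (1.602×10⁻¹⁹)(0.0565)(4.46×10⁻⁵)/9.109×10⁻³¹ ≈ 4.43×10⁵ m/s.

v ≈ 4.43×10⁵ m/s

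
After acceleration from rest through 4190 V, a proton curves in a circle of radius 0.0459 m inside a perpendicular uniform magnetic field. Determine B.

B ≈ 0.204 T

v = √(2|q|V/m) = √(2·1.602×10⁻¹⁹·4190/1.673×10⁻²⁷) ≈ 8.958×10⁵ m/s.
B = mv/(|q|r) = (1.673×10⁻²⁷)(8.958×10⁵)/((1.602×10⁻¹⁹)(0.0459)) ≈ 0.204 T.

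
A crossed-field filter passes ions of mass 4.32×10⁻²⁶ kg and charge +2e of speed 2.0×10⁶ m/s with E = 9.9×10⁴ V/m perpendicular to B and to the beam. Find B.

B = 0.050 T

Balance of forces in the selector: qE = qvB ⇒ B = E/v.
B = 9.9×10⁴/2.0×10⁶ = 0.050 T.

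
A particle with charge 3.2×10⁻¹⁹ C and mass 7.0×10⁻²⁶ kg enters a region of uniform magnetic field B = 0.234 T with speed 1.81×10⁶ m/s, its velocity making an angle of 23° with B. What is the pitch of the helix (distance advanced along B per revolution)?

p ≈ 9.79 m

v∥ = v cosθ = 1.81×10⁶·cos23° ≈ 1.666×10⁶ m/s.
T = 2πm/(|q|B) = 2π(7.0×10⁻²⁶)/((3.2×10⁻¹⁹)(0.234)) ≈ 5.874×10⁻⁶ s.
pitch = v∥ T = (1.666×10⁶)(5.874×10⁻⁶) ≈ 9.79 m.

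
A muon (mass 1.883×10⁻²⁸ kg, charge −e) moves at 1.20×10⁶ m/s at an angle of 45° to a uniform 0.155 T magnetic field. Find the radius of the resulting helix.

r ≈ 6.43×10⁻³ m

v⊥ = v sinθ = 1.20×10⁶·sin45° ≈ 8.485×10⁵ m/s.
r = m v⊥/(|q|B) = (1.883×10⁻²⁸)(8.485×10⁵)/((1.602×10⁻¹⁹)(0.155)) ≈ 6.43×10⁻³ m.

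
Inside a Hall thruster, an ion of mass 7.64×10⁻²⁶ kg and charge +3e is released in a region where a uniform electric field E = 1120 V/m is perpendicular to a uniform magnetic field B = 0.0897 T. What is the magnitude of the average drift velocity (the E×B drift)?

v_d ≈ 1.25×10⁴ m/s

In crossed fields the guiding centre drifts at v_d = |E×B|/B² = E/B, independent of charge and mass.
v_d = 1120/0.0897 = 1.25×10⁴ m/s.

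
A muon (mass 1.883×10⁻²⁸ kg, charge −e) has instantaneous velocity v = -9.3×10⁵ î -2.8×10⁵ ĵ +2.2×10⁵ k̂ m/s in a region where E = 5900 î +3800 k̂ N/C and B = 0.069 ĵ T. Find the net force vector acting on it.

F ≈ (1.49×10⁻¹⁵, 0, 9.67×10⁻¹⁵) N

v×B = (-1.52×10⁴, 0, -6.42×10⁴) N/C.
E + v×B = (-9280, 0, -6.04×10⁴) N/C.
F = q(E + v×B) = (−1.602×10⁻¹⁹ C)·(-9280, 0, -6.04×10⁴) = (1.49×10⁻¹⁵, 0, 9.67×10⁻¹⁵) N.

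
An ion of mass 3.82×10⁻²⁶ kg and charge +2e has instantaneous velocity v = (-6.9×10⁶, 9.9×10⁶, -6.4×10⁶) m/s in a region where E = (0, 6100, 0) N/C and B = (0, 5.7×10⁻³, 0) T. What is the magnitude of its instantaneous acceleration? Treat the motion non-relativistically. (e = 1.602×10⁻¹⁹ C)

v×B = (3.65×10⁴, 0, -3.93×10⁴) N/C.
E + v×B = (3.65×10⁴, 6100, -3.93×10⁴) N/C.
F = q(E + v×B) = (3.204×10⁻¹⁹ C)·(3.65×10⁴, 6100, -3.93×10⁴) = (1.17×10⁻¹⁴, 1.95×10⁻¹⁵, -1.26×10⁻¹⁴) N.
|a| = |F|/m = 1.730×10⁻¹⁴/3.82×10⁻²⁶ ≈ 4.53×10¹¹ m/s².

|a| ≈ 4.53×10¹¹ m/s²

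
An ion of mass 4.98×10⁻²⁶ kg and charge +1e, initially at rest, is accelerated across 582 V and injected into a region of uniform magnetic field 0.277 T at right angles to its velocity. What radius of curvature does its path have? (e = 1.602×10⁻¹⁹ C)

r ≈ 0.0687 m

Acceleration: |q|V = ½mv² ⇒ v = √(2|q|V/m) = √(2·1.602×10⁻¹⁹·582/4.98×10⁻²⁶) ≈ 6.119×10⁴ m/s.
In the field: r = mv/(|q|B) = (4.98×10⁻²⁶)(6.119×10⁴)/((1.602×10⁻¹⁹)(0.277)) ≈ 0.0687 m.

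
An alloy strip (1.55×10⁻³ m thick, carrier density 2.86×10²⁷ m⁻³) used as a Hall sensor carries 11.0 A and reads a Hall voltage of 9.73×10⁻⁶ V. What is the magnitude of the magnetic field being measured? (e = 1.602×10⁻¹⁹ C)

B ≈ 0.628 T

From V_H = IB/(n e t), B = V_H n e t / I.
B = (9.73×10⁻⁶)(2.86×10²⁷)(1.602×10⁻¹⁹)(1.55×10⁻³)/11.0 ≈ 0.628 T.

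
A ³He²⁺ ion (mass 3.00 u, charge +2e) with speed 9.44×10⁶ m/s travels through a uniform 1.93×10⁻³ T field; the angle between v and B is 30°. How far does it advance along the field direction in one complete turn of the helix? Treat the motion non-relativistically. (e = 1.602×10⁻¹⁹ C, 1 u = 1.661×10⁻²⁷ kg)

v∥ = v cosθ = 9.44×10⁶·cos30° ≈ 8.175×10⁶ m/s.
T = 2πm/(|q|B) = 2π(4.983×10⁻²⁷)/((3.204×10⁻¹⁹)(1.93×10⁻³)) ≈ 5.063×10⁻⁵ s.
pitch = v∥ T = (8.175×10⁶)(5.063×10⁻⁵) ≈ 414 m.

p ≈ 414 m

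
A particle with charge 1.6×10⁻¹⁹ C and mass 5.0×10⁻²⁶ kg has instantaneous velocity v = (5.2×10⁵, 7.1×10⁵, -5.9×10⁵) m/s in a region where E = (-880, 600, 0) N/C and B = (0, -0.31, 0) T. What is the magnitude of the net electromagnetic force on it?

|F| ≈ 3.91×10⁻¹⁴ N

v×B = (-1.83×10⁵, 0, -1.61×10⁵) N/C.
E + v×B = (-1.84×10⁵, 600, -1.61×10⁵) N/C.
F = q(E + v×B) = (1.6×10⁻¹⁹ C)·(-1.84×10⁵, 600, -1.61×10⁵) = (-2.94×10⁻¹⁴, 9.60×10⁻¹⁷, -2.58×10⁻¹⁴) N.
|F| = 3.91×10⁻¹⁴ N.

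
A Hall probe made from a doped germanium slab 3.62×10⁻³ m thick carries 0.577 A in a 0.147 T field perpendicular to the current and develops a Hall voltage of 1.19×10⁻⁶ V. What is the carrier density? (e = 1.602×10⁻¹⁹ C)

From V_H = IB/(n e t), n = IB/(V_H e t).
n = (0.577)(0.147)/((1.19×10⁻⁶)(1.602×10⁻¹⁹)(3.62×10⁻³)) ≈ 1.23×10²⁶ m⁻³.

n ≈ 1.23×10²⁶ m⁻³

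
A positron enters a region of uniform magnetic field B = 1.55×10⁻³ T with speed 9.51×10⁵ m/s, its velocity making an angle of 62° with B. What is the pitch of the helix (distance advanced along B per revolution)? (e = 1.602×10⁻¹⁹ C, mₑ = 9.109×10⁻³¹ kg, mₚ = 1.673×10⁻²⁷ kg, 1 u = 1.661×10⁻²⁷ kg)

p ≈ 0.0103 m

v∥ = v cosθ = 9.51×10⁵·cos62° ≈ 4.465×10⁵ m/s.
T = 2πm/(|q|B) = 2π(9.109×10⁻³¹)/((1.602×10⁻¹⁹)(1.55×10⁻³)) ≈ 2.305×10⁻⁸ s.
pitch = v∥ T = (4.465×10⁵)(2.305×10⁻⁸) ≈ 0.0103 m.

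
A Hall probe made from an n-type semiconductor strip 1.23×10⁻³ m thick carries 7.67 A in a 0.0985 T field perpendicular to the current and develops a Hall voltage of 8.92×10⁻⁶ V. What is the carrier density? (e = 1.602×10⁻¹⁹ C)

From V_H = IB/(n e t), n = IB/(V_H e t).
n = (7.67)(0.0985)/((8.92×10⁻⁶)(1.602×10⁻¹⁹)(1.23×10⁻³)) ≈ 4.30×10²⁶ m⁻³.

n ≈ 4.30×10²⁶ m⁻³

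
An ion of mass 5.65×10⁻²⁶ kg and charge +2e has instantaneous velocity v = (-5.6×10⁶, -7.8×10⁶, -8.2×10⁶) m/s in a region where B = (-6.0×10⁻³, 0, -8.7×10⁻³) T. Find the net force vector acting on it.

F ≈ (2.17×10⁻¹⁴, 1.54×10⁻¹⁶, -1.50×10⁻¹⁴) N

v×B = (6.79×10⁴, 480, -4.68×10⁴) N/C.
F = q v×B = (3.204×10⁻¹⁹ C)·(6.79×10⁴, 480, -4.68×10⁴) = (2.17×10⁻¹⁴, 1.54×10⁻¹⁶, -1.50×10⁻¹⁴) N.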